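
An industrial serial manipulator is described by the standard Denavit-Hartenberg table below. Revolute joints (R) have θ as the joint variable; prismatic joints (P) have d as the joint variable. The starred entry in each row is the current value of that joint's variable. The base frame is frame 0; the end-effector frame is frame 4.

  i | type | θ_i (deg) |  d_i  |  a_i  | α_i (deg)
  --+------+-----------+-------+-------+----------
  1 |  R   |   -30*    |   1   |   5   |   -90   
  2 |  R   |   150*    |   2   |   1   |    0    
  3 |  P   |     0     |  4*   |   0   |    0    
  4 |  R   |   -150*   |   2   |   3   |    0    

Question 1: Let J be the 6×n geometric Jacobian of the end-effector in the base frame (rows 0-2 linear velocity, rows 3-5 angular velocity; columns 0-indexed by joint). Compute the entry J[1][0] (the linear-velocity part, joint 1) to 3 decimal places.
axis z_0 = ẑ; lever o_n−o_0 = (10.1782,3.3612,0.5000)
cross product → J_v[:, 0] = (-3.3612,10.1782,0.0000)
J_ω[:, 0] = z_0
entry J[1][0] = 10.1782

10.178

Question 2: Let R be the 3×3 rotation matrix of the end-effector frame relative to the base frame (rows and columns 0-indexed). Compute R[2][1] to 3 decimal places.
-1.000

End-effector y-axis (col 1 of R) = (0.0000,0.0000,-1.0000)
R[2][1] = -1.0000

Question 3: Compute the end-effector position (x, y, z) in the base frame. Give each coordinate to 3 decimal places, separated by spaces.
after link 1: o_1 = (4.3301, -2.5000, 1.0000)
after link 2: o_2 = (4.5801, -0.3349, 0.5000)
after link 3: o_3 = (6.5801, 3.1292, 0.5000)
after link 4: o_4 = (10.1782, 3.3612, 0.5000)

10.178 3.361 0.500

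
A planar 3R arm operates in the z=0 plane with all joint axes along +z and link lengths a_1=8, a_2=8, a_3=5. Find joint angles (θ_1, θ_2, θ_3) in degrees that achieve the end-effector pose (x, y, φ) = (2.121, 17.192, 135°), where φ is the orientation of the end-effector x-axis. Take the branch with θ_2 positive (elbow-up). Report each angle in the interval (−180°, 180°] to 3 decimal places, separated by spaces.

wrist centre = target − a_3·(cos φ, sin φ) = (5.6565, 13.6565)
cos θ_2 = (218.4954−8²−8²)/(2·8·8) = 0.7070; θ_2 = 45.0090° (elbow-up)
β = atan2(13.6565,5.6565) = 67.5006°; ψ = atan2(5.6577,13.6560) = 22.5045°
θ_1 = β − ψ = 44.9961°
θ_3 = φ − θ_1 − θ_2 = 44.9949° (wrapped to (-180°,180°])

44.996 45.009 44.995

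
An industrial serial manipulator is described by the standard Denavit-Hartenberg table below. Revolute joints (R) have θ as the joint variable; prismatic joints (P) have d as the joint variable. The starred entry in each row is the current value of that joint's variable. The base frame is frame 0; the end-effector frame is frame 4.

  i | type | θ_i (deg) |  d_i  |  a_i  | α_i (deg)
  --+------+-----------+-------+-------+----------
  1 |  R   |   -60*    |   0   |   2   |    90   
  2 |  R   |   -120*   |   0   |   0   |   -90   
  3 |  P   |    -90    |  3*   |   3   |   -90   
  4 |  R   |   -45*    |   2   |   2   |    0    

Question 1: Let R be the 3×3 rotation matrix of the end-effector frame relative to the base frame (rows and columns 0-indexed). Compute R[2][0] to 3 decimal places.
-0.354

End-effector x-axis (col 0 of R) = (-0.3062,-0.8839,-0.3536)
R[2][0] = -0.3536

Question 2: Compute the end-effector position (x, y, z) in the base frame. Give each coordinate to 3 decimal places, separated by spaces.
after link 1: o_1 = (1.0000, -1.7321, 0.0000)
after link 2: o_2 = (1.0000, -1.7321, 0.0000)
after link 3: o_3 = (-0.2990, -5.4821, -1.5000)
after link 4: o_4 = (-1.4114, -6.3838, -3.9392)

-1.411 -6.384 -3.939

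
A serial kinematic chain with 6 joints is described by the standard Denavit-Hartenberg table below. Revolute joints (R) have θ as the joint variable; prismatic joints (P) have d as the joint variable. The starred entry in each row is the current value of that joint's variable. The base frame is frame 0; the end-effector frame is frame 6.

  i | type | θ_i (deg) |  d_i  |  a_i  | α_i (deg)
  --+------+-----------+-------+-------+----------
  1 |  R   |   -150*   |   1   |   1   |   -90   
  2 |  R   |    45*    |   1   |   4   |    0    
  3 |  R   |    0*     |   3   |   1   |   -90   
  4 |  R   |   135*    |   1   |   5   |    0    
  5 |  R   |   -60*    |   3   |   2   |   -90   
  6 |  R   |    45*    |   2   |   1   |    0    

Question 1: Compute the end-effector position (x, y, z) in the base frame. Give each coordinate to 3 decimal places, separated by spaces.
after link 1: o_1 = (-0.8660, -0.5000, 1.0000)
after link 2: o_2 = (-2.8155, -2.7802, -1.8284)
after link 3: o_3 = (-1.9279, -5.7319, -2.5355)
after link 4: o_4 = (-0.9182, -1.0665, -0.7426)
after link 5: o_5 = (-0.3640, 1.4842, -3.2300)
after link 6: o_6 = (-0.3264, 2.8923, -1.4934)

-0.326 2.892 -1.493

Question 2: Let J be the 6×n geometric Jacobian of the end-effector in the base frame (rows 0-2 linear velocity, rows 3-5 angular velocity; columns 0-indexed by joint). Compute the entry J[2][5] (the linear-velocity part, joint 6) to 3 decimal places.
0.629

axis z_5 = (0.4621,0.5657,0.6830); lever o_n−o_5 = (0.0376,1.4081,1.7366)
cross product → J_v[:, 5] = (0.0206,-0.7768,0.6294)
J_ω[:, 5] = z_5
entry J[2][5] = 0.6294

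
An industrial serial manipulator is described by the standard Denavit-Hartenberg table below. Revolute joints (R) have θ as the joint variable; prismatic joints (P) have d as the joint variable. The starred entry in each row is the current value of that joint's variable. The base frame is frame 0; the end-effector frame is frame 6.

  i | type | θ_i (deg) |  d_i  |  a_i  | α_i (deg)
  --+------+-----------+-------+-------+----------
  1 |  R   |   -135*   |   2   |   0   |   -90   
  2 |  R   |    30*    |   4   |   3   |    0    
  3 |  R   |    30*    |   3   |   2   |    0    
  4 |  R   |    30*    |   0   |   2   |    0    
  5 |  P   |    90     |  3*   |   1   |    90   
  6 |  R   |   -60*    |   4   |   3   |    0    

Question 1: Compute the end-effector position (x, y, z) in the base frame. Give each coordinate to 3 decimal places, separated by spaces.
4.457 -6.010 -7.232

after link 1: o_1 = (0.0000, 0.0000, 2.0000)
after link 2: o_2 = (0.9913, -4.6655, 0.5000)
after link 3: o_3 = (2.4055, -7.4940, -1.2321)
after link 4: o_4 = (2.4055, -7.4940, -3.2321)
after link 5: o_5 = (5.2340, -8.9082, -3.2321)
after link 6: o_6 = (4.4575, -6.0104, -7.2321)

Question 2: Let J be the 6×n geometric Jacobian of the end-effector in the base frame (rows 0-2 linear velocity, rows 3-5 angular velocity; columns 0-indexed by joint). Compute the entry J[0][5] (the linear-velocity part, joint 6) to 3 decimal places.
2.898

axis z_5 = (-0.0000,-0.0000,-1.0000); lever o_n−o_5 = (-0.7765,2.8978,-4.0000)
cross product → J_v[:, 5] = (2.8978,0.7765,-0.0000)
J_ω[:, 5] = z_5
entry J[0][5] = 2.8978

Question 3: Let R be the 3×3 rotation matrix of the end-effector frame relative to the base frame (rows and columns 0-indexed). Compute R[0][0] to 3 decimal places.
End-effector x-axis (col 0 of R) = (-0.2588,0.9659,-0.0000)
R[0][0] = -0.2588

-0.259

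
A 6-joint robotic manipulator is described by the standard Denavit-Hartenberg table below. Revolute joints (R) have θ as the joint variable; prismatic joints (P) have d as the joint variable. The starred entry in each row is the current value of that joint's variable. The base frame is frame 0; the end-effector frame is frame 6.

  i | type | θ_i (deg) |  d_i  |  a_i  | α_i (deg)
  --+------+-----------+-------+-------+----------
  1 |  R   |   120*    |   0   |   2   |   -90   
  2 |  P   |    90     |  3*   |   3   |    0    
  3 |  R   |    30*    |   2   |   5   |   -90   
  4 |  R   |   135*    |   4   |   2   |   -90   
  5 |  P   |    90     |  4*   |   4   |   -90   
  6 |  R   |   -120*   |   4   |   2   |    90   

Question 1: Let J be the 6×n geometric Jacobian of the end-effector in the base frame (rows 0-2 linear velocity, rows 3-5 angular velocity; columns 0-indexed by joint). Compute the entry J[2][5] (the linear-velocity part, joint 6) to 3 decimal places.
-0.254

axis z_5 = (-0.4356,-0.6597,-0.6124); lever o_n−o_5 = (-2.6762,-3.4710,-0.8888)
cross product → J_v[:, 5] = (-1.5391,1.2517,-0.2537)
J_ω[:, 5] = z_5
entry J[2][5] = -0.2537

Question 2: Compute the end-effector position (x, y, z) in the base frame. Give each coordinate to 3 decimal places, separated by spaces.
after link 1: o_1 = (-1.0000, 1.7321, 0.0000)
after link 2: o_2 = (-3.5981, 0.2321, -3.0000)
after link 3: o_3 = (-4.0801, -2.9330, -7.3301)
after link 4: o_4 = (-1.4769, -4.6135, -4.1054)
after link 5: o_5 = (-6.3655, -1.8030, -3.6559)
after link 6: o_6 = (-9.0417, -5.2740, -4.5447)

-9.042 -5.274 -4.545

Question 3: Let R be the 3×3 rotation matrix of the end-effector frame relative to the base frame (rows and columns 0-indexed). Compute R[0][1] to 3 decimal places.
End-effector y-axis (col 1 of R) = (-0.4356,-0.6597,-0.6124)
R[0][1] = -0.4356

-0.436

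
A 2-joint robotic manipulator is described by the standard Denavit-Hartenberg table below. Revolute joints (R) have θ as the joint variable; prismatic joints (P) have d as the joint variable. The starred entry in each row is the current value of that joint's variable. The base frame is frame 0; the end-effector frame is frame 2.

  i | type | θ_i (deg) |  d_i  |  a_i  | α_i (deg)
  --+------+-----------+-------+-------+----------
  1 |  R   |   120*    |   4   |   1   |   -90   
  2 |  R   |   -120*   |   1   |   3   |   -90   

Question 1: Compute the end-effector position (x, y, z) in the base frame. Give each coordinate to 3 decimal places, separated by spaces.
after link 1: o_1 = (-0.5000, 0.8660, 4.0000)
after link 2: o_2 = (-0.6160, -0.9330, 6.5981)

-0.616 -0.933 6.598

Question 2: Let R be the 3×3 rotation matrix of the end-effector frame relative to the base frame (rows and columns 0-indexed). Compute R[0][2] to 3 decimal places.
-0.433

End-effector z-axis (col 2 of R) = (-0.4330,0.7500,0.5000)
R[0][2] = -0.4330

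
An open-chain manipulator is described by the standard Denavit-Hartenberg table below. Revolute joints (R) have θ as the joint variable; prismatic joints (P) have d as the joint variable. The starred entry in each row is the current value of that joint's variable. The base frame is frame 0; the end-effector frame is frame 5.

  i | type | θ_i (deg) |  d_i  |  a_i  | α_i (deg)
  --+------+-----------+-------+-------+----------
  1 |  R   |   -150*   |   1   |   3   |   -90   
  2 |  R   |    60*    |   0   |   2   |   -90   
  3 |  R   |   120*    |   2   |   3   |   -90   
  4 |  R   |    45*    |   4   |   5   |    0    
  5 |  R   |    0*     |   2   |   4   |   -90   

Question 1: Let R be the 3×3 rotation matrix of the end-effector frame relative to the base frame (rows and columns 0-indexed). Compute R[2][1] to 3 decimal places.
End-effector y-axis (col 1 of R) = (-0.6250,0.2165,-0.7500)
R[2][1] = -0.7500

-0.750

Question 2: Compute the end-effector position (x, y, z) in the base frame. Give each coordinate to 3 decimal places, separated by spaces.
-5.014 3.005 10.005

after link 1: o_1 = (-2.5981, -1.5000, 1.0000)
after link 2: o_2 = (-3.4641, -2.0000, -0.7321)
after link 3: o_3 = (-2.6136, 1.4910, -0.4330)
after link 4: o_4 = (-3.5307, 2.1877, 5.8657)
after link 5: o_5 = (-5.0144, 3.0048, 10.0046)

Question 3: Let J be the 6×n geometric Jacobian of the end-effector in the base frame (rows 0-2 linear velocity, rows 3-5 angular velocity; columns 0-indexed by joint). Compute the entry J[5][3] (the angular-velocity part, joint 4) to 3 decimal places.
axis z_3 = (0.6250,-0.2165,0.7500); lever o_n−o_3 = (-2.4008,1.5138,10.4377)
cross product → J_v[:, 3] = (-3.3951,-8.3241,0.4263)
J_ω[:, 3] = z_3
entry J[5][3] = 0.7500

0.750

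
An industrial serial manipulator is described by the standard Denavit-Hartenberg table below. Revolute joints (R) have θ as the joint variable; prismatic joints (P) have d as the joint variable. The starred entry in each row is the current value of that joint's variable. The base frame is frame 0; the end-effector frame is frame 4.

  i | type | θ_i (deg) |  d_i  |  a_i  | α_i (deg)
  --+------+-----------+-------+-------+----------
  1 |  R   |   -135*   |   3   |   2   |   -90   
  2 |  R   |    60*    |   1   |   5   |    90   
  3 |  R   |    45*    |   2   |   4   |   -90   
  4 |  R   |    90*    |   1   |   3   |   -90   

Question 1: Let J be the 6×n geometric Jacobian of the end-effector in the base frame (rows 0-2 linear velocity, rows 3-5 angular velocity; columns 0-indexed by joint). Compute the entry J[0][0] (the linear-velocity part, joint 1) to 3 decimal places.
6.527

axis z_0 = ẑ; lever o_n−o_0 = (-0.1125,-6.5267,-3.6672)
cross product → J_v[:, 0] = (6.5267,-0.1125,0.0000)
J_ω[:, 0] = z_0
entry J[0][0] = 6.5267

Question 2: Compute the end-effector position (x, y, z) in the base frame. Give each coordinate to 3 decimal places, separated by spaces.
after link 1: o_1 = (-1.4142, -1.4142, 3.0000)
after link 2: o_2 = (-2.4749, -3.8891, -1.3301)
after link 3: o_3 = (-2.6996, -8.1138, -2.7796)
after link 4: o_4 = (-0.1125, -6.5267, -3.6672)

-0.113 -6.527 -3.667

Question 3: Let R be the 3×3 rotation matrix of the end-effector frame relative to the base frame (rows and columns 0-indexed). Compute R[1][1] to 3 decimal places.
End-effector y-axis (col 1 of R) = (-0.7500,0.2500,-0.6124)
R[1][1] = 0.2500

0.250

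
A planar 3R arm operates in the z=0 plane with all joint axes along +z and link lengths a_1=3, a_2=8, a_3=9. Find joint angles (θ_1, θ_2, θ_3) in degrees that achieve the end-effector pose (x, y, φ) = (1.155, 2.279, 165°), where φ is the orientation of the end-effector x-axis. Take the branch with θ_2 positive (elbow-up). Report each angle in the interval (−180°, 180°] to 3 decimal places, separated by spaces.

-45.006 60.011 149.995

wrist centre = target − a_3·(cos φ, sin φ) = (9.8483, -0.0504)
cos θ_2 = (96.9922−3²−8²)/(2·3·8) = 0.4998; θ_2 = 60.0108° (elbow-up)
β = atan2(-0.0504,9.8483) = -0.2930°; ψ = atan2(6.9290,6.9987) = 44.7131°
θ_1 = β − ψ = -45.0061°
θ_3 = φ − θ_1 − θ_2 = 149.9954° (wrapped to (-180°,180°])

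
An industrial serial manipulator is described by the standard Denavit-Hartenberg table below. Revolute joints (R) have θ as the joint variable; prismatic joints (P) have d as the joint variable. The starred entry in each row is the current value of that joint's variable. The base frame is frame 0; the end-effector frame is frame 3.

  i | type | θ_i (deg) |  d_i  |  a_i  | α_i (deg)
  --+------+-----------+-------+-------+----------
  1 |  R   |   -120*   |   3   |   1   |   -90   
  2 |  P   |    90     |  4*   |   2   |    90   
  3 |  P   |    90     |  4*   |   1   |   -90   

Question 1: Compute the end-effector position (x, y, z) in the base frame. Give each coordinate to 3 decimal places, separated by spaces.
after link 1: o_1 = (-0.5000, -0.8660, 3.0000)
after link 2: o_2 = (2.9641, -2.8660, 1.0000)
after link 3: o_3 = (1.8301, -6.8301, 1.0000)

1.830 -6.830 1.000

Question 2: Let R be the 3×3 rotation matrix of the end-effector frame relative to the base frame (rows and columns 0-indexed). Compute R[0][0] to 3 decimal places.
End-effector x-axis (col 0 of R) = (0.8660,-0.5000,0.0000)
R[0][0] = 0.8660

0.866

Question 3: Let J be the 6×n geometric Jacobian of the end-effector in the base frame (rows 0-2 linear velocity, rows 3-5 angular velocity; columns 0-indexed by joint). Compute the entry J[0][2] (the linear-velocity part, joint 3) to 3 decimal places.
prismatic axis z_2 = (-0.5000,-0.8660,0.0000)
J_v[:, 2] = z_2; J_ω[:, 2] = (0,0,0)
entry J[0][2] = -0.5000

-0.500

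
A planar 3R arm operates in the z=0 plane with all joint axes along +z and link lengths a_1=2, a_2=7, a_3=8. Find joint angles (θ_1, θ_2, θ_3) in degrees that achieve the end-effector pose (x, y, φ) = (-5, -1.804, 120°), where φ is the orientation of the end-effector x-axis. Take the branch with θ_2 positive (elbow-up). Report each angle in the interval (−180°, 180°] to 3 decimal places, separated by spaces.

-119.991 29.989 -149.998

wrist centre = target − a_3·(cos φ, sin φ) = (-1.0000, -8.7322)
cos θ_2 = (77.2514−2²−7²)/(2·2·7) = 0.8661; θ_2 = 29.9891° (elbow-up)
β = atan2(-8.7322,-1.0000) = -96.5330°; ψ = atan2(3.4988,8.0628) = 23.4583°
θ_1 = β − ψ = -119.9913°
θ_3 = φ − θ_1 − θ_2 = -149.9978° (wrapped to (-180°,180°])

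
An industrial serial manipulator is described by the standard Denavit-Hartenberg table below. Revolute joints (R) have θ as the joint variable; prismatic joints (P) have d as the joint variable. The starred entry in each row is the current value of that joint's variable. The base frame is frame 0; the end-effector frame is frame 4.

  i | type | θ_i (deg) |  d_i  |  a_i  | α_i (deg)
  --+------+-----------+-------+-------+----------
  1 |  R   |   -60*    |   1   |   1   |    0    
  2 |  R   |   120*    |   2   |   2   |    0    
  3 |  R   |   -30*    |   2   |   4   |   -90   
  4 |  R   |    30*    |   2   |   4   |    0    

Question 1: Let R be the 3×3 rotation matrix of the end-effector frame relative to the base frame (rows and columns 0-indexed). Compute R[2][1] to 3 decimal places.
-0.866

End-effector y-axis (col 1 of R) = (-0.4330,-0.2500,-0.8660)
R[2][1] = -0.8660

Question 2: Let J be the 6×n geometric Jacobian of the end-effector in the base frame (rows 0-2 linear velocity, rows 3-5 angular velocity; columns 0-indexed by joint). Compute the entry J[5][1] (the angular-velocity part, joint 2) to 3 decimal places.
axis z_1 = (0.0000,0.0000,1.0000); lever o_n−o_1 = (6.4641,7.1962,2.0000)
cross product → J_v[:, 1] = (-7.1962,6.4641,0.0000)
J_ω[:, 1] = z_1
entry J[5][1] = 1.0000

1.000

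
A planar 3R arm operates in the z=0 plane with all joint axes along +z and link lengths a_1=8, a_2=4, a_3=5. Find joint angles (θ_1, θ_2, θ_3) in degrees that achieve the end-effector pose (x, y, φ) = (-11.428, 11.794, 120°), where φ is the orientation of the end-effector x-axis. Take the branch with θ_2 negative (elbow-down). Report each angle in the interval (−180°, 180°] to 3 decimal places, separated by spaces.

wrist centre = target − a_3·(cos φ, sin φ) = (-8.9280, 7.4639)
cos θ_2 = (135.4186−8²−4²)/(2·8·4) = 0.8659; θ_2 = -30.0126° (elbow-down)
β = atan2(7.4639,-8.9280) = 140.1041°; ψ = atan2(-2.0008,11.4637) = -9.9002°
θ_1 = β − ψ = 150.0043°
θ_3 = φ − θ_1 − θ_2 = 0.0083° (wrapped to (-180°,180°])

150.004 -30.013 0.008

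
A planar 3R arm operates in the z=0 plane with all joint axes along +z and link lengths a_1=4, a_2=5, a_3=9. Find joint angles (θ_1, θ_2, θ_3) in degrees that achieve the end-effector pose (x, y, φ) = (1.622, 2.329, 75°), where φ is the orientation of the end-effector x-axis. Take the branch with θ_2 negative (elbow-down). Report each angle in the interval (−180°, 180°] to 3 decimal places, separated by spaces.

-45.006 -89.993 -150.001

wrist centre = target − a_3·(cos φ, sin φ) = (-0.7074, -6.3643)
cos θ_2 = (41.0051−4²−5²)/(2·4·5) = 0.0001; θ_2 = -89.9927° (elbow-down)
β = atan2(-6.3643,-0.7074) = -96.3422°; ψ = atan2(-5.0000,4.0006) = -51.3357°
θ_1 = β − ψ = -45.0064°
θ_3 = φ − θ_1 − θ_2 = -150.0009° (wrapped to (-180°,180°])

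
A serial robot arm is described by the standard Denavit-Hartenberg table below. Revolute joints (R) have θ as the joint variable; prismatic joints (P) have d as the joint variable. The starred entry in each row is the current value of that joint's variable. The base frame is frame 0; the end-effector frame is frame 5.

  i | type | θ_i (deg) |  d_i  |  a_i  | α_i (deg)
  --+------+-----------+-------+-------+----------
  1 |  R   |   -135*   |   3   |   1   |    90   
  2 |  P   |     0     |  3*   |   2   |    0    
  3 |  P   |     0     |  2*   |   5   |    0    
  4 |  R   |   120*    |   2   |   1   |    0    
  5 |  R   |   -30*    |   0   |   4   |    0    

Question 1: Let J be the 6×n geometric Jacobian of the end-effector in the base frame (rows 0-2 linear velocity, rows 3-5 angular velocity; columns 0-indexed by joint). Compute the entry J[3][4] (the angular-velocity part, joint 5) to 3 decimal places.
axis z_4 = (-0.7071,0.7071,0.0000); lever o_n−o_4 = (0.0000,-0.0000,4.0000)
cross product → J_v[:, 4] = (2.8284,2.8284,0.0000)
J_ω[:, 4] = z_4
entry J[3][4] = -0.7071

-0.707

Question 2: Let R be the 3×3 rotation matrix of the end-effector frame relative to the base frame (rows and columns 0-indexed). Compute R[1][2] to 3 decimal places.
End-effector z-axis (col 2 of R) = (-0.7071,0.7071,0.0000)
R[1][2] = 0.7071

0.707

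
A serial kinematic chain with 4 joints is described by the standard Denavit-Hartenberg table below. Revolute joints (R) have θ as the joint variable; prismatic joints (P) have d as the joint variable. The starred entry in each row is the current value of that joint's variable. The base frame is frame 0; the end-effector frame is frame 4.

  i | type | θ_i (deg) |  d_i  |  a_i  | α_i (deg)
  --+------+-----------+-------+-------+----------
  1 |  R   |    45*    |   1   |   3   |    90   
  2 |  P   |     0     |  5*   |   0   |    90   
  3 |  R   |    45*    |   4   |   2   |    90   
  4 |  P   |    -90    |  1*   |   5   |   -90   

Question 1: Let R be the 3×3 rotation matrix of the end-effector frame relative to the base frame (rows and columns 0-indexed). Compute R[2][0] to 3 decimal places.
1.000

End-effector x-axis (col 0 of R) = (-0.0000,0.0000,1.0000)
R[2][0] = 1.0000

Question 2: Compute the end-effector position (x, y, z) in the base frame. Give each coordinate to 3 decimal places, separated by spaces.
7.657 -0.414 2.000

after link 1: o_1 = (2.1213, 2.1213, 1.0000)
after link 2: o_2 = (5.6569, -1.4142, 1.0000)
after link 3: o_3 = (7.6569, -1.4142, -3.0000)
after link 4: o_4 = (7.6569, -0.4142, 2.0000)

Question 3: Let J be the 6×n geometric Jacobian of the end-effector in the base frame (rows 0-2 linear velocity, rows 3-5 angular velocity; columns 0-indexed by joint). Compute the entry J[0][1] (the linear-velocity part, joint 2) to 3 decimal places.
0.707

prismatic axis z_1 = (0.7071,-0.7071,0.0000)
J_v[:, 1] = z_1; J_ω[:, 1] = (0,0,0)
entry J[0][1] = 0.7071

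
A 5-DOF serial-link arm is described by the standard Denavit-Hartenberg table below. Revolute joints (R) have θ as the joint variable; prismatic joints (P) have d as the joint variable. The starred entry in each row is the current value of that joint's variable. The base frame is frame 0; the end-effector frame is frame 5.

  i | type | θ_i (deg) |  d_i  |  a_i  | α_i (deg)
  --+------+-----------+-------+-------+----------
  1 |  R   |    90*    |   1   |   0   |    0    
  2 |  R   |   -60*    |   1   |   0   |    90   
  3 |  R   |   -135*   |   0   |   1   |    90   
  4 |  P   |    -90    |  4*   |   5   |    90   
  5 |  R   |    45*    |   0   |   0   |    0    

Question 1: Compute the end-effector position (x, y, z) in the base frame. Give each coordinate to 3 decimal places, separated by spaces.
after link 1: o_1 = (0.0000, 0.0000, 1.0000)
after link 2: o_2 = (0.0000, 0.0000, 2.0000)
after link 3: o_3 = (-0.6124, -0.3536, 1.2929)
after link 4: o_4 = (-5.5619, 2.5624, 4.1213)
after link 5: o_5 = (-5.5619, 2.5624, 4.1213)

-5.562 2.562 4.121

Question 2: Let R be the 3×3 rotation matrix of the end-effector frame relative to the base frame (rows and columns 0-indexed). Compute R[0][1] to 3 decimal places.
End-effector y-axis (col 1 of R) = (-0.0795,-0.8624,0.5000)
R[0][1] = -0.0795

-0.079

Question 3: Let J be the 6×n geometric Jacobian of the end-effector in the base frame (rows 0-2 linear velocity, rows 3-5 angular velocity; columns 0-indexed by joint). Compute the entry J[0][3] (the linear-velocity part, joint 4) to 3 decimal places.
-0.612

prismatic axis z_3 = (-0.6124,-0.3536,0.7071)
J_v[:, 3] = z_3; J_ω[:, 3] = (0,0,0)
entry J[0][3] = -0.6124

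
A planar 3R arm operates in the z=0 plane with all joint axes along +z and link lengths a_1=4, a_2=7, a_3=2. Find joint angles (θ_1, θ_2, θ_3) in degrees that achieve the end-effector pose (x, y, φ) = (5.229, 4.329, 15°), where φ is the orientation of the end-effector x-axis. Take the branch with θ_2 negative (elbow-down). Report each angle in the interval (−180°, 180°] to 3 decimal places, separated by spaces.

wrist centre = target − a_3·(cos φ, sin φ) = (3.2971, 3.8114)
cos θ_2 = (25.3977−4²−7²)/(2·4·7) = -0.7072; θ_2 = -135.0063° (elbow-down)
β = atan2(3.8114,3.2971) = 49.1374°; ψ = atan2(-4.9492,-0.9503) = -100.8690°
θ_1 = β − ψ = 150.0065°
θ_3 = φ − θ_1 − θ_2 = -0.0002° (wrapped to (-180°,180°])

150.006 -135.006 -0.000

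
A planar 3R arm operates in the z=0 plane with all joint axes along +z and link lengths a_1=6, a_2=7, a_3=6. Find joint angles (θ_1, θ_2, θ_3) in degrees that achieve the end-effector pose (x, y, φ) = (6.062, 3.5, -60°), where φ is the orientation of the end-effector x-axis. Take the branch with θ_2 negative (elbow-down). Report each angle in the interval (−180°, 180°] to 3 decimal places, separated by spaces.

wrist centre = target − a_3·(cos φ, sin φ) = (3.0620, 8.6962)
cos θ_2 = (84.9989−6²−7²)/(2·6·7) = -0.0000; θ_2 = -90.0007° (elbow-down)
β = atan2(8.6962,3.0620) = 70.6023°; ψ = atan2(-7.0000,5.9999) = -49.3991°
θ_1 = β − ψ = 120.0015°
θ_3 = φ − θ_1 − θ_2 = -90.0007° (wrapped to (-180°,180°])

120.001 -90.001 -90.001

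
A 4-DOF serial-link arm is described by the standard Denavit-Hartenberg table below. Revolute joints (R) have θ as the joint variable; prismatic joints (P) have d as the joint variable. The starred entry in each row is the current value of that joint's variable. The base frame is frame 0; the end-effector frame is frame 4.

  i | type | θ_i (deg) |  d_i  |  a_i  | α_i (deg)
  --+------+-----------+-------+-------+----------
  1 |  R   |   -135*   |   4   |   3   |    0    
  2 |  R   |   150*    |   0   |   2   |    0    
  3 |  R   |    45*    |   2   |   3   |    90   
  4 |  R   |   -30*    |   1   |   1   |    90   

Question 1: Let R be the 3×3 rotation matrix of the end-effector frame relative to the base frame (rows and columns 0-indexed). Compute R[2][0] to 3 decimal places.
-0.500

End-effector x-axis (col 0 of R) = (0.4330,0.7500,-0.5000)
R[2][0] = -0.5000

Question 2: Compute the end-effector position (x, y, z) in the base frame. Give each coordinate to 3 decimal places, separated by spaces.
2.610 1.244 5.500

after link 1: o_1 = (-2.1213, -2.1213, 4.0000)
after link 2: o_2 = (-0.1895, -1.6037, 4.0000)
after link 3: o_3 = (1.3105, 0.9944, 6.0000)
after link 4: o_4 = (2.6096, 1.2444, 5.5000)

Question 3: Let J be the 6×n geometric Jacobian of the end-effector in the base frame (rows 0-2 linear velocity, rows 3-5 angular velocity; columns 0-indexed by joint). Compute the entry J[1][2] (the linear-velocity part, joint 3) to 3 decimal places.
axis z_2 = (0.0000,0.0000,1.0000); lever o_n−o_2 = (2.7990,2.8481,1.5000)
cross product → J_v[:, 2] = (-2.8481,2.7990,0.0000)
J_ω[:, 2] = z_2
entry J[1][2] = 2.7990

2.799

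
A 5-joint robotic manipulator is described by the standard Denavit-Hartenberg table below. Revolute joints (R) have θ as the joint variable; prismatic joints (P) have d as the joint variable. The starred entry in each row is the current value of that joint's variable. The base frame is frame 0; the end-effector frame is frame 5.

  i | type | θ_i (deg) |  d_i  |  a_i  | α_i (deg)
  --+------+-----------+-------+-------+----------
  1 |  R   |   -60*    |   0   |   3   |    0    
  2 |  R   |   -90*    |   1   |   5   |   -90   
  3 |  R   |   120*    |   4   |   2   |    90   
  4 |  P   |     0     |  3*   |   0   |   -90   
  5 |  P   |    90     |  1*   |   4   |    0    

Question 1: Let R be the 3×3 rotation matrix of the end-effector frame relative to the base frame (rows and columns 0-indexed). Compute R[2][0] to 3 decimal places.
0.500

End-effector x-axis (col 0 of R) = (0.7500,0.4330,0.5000)
R[2][0] = 0.5000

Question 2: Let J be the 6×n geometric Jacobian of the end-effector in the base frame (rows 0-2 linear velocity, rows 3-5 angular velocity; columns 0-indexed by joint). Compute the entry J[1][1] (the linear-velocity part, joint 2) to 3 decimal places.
axis z_1 = (0.0000,0.0000,1.0000); lever o_n−o_1 = (-0.2141,-5.8971,-0.2321)
cross product → J_v[:, 1] = (5.8971,-0.2141,0.0000)
J_ω[:, 1] = z_1
entry J[1][1] = -0.2141

-0.214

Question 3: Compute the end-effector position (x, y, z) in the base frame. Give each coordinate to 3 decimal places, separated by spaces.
after link 1: o_1 = (1.5000, -2.5981, 0.0000)
after link 2: o_2 = (-2.8301, -5.0981, 1.0000)
after link 3: o_3 = (0.0359, -8.0622, -0.7321)
after link 4: o_4 = (-2.2141, -9.3612, -2.2321)
after link 5: o_5 = (1.2859, -8.4952, -0.2321)

1.286 -8.495 -0.232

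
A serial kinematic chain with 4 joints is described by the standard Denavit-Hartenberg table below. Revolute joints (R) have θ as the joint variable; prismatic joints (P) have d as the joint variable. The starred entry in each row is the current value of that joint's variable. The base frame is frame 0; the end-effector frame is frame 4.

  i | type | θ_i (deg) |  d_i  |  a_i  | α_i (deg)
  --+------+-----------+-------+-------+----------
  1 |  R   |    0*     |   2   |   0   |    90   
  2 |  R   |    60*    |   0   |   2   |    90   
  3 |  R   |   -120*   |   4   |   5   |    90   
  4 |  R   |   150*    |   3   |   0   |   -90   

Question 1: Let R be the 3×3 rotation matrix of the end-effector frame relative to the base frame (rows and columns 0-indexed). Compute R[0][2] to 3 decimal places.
End-effector z-axis (col 2 of R) = (-0.6250,-0.4330,0.6495)
R[0][2] = -0.6250

-0.625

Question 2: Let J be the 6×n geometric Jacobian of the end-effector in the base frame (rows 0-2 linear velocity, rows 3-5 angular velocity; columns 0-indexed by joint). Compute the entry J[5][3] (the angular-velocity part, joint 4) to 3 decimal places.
-0.750

axis z_3 = (-0.4330,-0.5000,-0.7500); lever o_n−o_3 = (-1.2990,-1.5000,-2.2500)
cross product → J_v[:, 3] = (0.0000,0.0000,0.0000)
J_ω[:, 3] = z_3
entry J[5][3] = -0.7500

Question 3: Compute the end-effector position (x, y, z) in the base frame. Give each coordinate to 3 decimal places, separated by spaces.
1.915 2.830 -2.683

after link 1: o_1 = (0.0000, 0.0000, 2.0000)
after link 2: o_2 = (1.0000, 0.0000, 3.7321)
after link 3: o_3 = (3.2141, 4.3301, -0.4330)
after link 4: o_4 = (1.9151, 2.8301, -2.6830)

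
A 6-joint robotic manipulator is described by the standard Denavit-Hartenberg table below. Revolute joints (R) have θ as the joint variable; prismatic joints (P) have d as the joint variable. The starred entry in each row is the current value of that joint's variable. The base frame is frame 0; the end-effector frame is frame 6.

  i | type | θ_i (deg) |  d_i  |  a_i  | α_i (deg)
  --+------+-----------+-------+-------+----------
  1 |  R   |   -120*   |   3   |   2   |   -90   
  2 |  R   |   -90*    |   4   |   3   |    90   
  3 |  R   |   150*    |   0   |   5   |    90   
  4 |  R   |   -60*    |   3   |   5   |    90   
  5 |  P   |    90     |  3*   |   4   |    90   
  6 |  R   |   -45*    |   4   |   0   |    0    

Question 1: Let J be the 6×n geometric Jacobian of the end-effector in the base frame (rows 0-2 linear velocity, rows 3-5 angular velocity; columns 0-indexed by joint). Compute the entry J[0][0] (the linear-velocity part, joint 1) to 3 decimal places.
16.538

axis z_0 = ẑ; lever o_n−o_0 = (6.0556,-16.5377,3.5228)
cross product → J_v[:, 0] = (16.5377,6.0556,-0.0000)
J_ω[:, 0] = z_0
entry J[0][0] = 16.5377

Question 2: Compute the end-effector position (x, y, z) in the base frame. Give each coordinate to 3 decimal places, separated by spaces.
6.056 -16.538 3.523

after link 1: o_1 = (-1.0000, -1.7321, 3.0000)
after link 2: o_2 = (2.4641, -3.7321, 6.0000)
after link 3: o_3 = (4.6292, -4.9821, 1.6699)
after link 4: o_4 = (5.7966, -10.6561, 1.0048)
after link 5: o_5 = (6.9216, -13.0377, 5.2548)
after link 6: o_6 = (6.0556, -16.5377, 3.5228)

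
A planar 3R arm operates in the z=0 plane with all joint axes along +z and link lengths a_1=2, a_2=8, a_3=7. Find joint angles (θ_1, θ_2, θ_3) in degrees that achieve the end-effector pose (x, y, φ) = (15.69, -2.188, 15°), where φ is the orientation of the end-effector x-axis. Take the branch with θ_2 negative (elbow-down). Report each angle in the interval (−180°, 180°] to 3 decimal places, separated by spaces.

-0.008 -29.987 44.995

wrist centre = target − a_3·(cos φ, sin φ) = (8.9285, -3.9997)
cos θ_2 = (95.7163−2²−8²)/(2·2·8) = 0.8661; θ_2 = -29.9874° (elbow-down)
β = atan2(-3.9997,8.9285) = -24.1311°; ψ = atan2(-3.9985,8.9291) = -24.1230°
θ_1 = β − ψ = -0.0080°
θ_3 = φ − θ_1 − θ_2 = 44.9955° (wrapped to (-180°,180°])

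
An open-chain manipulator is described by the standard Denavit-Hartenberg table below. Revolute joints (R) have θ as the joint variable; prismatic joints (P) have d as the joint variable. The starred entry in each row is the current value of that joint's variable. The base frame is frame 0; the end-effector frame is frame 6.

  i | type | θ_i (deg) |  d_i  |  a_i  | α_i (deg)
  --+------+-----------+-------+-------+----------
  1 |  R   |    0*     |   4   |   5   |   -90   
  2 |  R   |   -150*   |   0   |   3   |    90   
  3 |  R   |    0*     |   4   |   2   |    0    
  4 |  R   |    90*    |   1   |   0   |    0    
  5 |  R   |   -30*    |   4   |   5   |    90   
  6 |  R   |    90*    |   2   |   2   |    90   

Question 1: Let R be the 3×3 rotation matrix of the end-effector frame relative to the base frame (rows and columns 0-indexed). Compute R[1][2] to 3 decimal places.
0.866

End-effector z-axis (col 2 of R) = (-0.4330,0.8660,0.2500)
R[1][2] = 0.8660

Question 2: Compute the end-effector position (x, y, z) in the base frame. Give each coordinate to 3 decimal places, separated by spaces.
-8.495 3.330 -0.910

after link 1: o_1 = (5.0000, 0.0000, 4.0000)
after link 2: o_2 = (2.4019, -0.0000, 5.5000)
after link 3: o_3 = (-1.3301, 0.0000, 3.0359)
after link 4: o_4 = (-1.8301, 0.0000, 2.1699)
after link 5: o_5 = (-5.9952, 4.3301, -0.0442)
after link 6: o_6 = (-8.4952, 3.3301, -0.9103)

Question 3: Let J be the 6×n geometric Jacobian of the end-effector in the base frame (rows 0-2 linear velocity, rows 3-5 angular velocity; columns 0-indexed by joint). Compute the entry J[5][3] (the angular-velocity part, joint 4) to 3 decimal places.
axis z_3 = (-0.5000,0.0000,-0.8660); lever o_n−o_3 = (-7.1651,3.3301,-3.9462)
cross product → J_v[:, 3] = (2.8840,4.2321,-1.6651)
J_ω[:, 3] = z_3
entry J[5][3] = -0.8660

-0.866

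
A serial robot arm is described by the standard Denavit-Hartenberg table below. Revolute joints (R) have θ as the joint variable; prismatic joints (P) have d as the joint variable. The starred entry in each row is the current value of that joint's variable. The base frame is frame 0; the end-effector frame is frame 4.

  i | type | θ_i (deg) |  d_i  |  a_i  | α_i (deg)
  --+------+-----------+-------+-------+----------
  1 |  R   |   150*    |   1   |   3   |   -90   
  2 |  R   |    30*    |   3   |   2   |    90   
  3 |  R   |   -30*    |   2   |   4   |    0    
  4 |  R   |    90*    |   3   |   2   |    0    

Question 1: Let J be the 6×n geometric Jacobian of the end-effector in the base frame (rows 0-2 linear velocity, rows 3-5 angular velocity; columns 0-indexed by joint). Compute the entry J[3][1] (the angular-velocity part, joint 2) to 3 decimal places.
axis z_1 = (-0.5000,-0.8660,0.0000); lever o_n−o_1 = (-8.3792,1.6830,1.0981)
cross product → J_v[:, 1] = (-0.9510,0.5490,-8.0981)
J_ω[:, 1] = z_1
entry J[3][1] = -0.5000

-0.500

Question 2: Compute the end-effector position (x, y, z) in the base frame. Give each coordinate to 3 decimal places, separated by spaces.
after link 1: o_1 = (-2.5981, 1.5000, 1.0000)
after link 2: o_2 = (-5.5981, -0.2321, 0.0000)
after link 3: o_3 = (-8.0622, 3.5000, 0.0000)
after link 4: o_4 = (-10.9772, 3.1830, 2.0981)

-10.977 3.183 2.098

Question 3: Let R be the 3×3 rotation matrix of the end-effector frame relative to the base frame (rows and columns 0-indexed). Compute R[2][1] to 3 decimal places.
End-effector y-axis (col 1 of R) = (0.3995,-0.8080,0.4330)
R[2][1] = 0.4330

0.433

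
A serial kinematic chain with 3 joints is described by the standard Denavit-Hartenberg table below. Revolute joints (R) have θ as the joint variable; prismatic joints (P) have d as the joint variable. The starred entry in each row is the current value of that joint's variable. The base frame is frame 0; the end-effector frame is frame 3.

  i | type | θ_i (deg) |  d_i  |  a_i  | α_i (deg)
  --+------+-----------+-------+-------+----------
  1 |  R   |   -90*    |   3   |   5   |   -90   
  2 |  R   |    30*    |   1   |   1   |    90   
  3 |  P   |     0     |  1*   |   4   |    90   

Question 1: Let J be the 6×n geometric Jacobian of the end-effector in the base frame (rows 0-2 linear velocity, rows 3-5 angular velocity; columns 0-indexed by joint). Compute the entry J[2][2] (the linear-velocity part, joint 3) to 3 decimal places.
0.866

prismatic axis z_2 = (0.0000,-0.5000,0.8660)
J_v[:, 2] = z_2; J_ω[:, 2] = (0,0,0)
entry J[2][2] = 0.8660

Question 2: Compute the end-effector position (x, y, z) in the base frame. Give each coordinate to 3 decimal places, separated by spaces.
1.000 -9.830 1.366

after link 1: o_1 = (0.0000, -5.0000, 3.0000)
after link 2: o_2 = (1.0000, -5.8660, 2.5000)
after link 3: o_3 = (1.0000, -9.8301, 1.3660)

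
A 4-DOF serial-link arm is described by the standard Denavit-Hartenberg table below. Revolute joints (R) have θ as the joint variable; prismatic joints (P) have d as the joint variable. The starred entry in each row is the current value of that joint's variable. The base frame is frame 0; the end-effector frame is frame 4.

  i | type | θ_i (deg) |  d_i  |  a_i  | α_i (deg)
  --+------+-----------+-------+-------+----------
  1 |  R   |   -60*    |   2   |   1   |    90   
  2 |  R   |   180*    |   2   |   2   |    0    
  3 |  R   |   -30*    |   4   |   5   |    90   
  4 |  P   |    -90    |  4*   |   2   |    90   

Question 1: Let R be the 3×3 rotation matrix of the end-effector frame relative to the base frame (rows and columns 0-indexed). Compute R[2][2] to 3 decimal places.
-0.500

End-effector z-axis (col 2 of R) = (0.4330,-0.7500,-0.5000)
R[2][2] = -0.5000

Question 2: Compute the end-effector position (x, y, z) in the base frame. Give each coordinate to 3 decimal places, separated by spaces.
-5.129 0.884 7.964

after link 1: o_1 = (0.5000, -0.8660, 2.0000)
after link 2: o_2 = (-2.2321, -0.1340, 2.0000)
after link 3: o_3 = (-7.8612, 1.6160, 4.5000)
after link 4: o_4 = (-5.1292, 0.8840, 7.9641)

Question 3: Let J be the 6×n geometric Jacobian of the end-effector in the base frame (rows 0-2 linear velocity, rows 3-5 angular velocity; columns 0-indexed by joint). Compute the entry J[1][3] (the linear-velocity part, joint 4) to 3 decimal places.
prismatic axis z_3 = (0.2500,-0.4330,0.8660)
J_v[:, 3] = z_3; J_ω[:, 3] = (0,0,0)
entry J[1][3] = -0.4330

-0.433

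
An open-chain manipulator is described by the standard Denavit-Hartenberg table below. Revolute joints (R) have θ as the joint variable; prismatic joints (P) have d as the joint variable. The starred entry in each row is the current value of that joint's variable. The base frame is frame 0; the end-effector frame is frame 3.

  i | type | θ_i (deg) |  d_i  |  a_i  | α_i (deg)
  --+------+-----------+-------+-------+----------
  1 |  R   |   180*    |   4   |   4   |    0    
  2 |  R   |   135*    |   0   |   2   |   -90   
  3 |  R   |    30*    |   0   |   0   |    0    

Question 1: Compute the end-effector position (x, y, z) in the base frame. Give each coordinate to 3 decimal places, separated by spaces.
-2.586 -1.414 4.000

after link 1: o_1 = (-4.0000, 0.0000, 4.0000)
after link 2: o_2 = (-2.5858, -1.4142, 4.0000)
after link 3: o_3 = (-2.5858, -1.4142, 4.0000)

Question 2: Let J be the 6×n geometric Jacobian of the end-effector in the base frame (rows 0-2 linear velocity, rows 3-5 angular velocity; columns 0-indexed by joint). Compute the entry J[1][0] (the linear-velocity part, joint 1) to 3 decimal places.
axis z_0 = ẑ; lever o_n−o_0 = (-2.5858,-1.4142,4.0000)
cross product → J_v[:, 0] = (1.4142,-2.5858,0.0000)
J_ω[:, 0] = z_0
entry J[1][0] = -2.5858

-2.586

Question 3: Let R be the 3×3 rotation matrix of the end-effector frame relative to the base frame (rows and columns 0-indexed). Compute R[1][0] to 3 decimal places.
-0.612

End-effector x-axis (col 0 of R) = (0.6124,-0.6124,-0.5000)
R[1][0] = -0.6124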